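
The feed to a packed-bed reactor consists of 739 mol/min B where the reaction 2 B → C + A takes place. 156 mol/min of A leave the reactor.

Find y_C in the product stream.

0.211

For A: n = n₀ + 1ξ → 156 = 0 + 1ξ, giving ξ = 156 mol/min.
Outlet amounts (n = n₀ + ν ξ):
  B: 739 − 2(156) = 427
  C: 0 + 1(156) = 156
  A: 0 + 1(156) = 156
Total out = 739 mol/min; y_C = 156 / 739 = 0.2111.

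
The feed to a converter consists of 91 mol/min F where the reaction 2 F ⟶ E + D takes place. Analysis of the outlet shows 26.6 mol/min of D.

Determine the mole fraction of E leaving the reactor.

0.292

For D: n = n₀ + 1ξ → 26.6 = 0 + 1ξ, giving ξ = 26.6 mol/min.
Outlet amounts (n = n₀ + ν ξ):
  F: 91 − 2(26.6) = 37.8
  E: 0 + 1(26.6) = 26.6
  D: 0 + 1(26.6) = 26.6
Total out = 91 mol/min; y_E = 26.6 / 91 = 0.2923.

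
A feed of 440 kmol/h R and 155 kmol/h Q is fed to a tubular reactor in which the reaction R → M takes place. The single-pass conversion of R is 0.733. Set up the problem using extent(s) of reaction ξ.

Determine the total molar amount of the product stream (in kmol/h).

R reacted = 0.733 × 440 = 322.5 kmol/h; ν_R = −1, so ξ = 322.5/1 = 322.5 kmol/h.
Outlet amounts (n = n₀ + ν ξ):
  R: 440 − 1(322.5) = 117.5
  M: 0 + 1(322.5) = 322.5
  Q: 155 (inert)
Total out = 117.5 + 322.5 + 155 = 595 kmol/h.

595 kmol/h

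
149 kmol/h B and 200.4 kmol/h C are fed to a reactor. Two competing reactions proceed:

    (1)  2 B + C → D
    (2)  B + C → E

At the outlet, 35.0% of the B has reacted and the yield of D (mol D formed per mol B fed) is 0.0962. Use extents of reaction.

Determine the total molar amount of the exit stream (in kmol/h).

297 kmol/h

Yield of D: 1ξ₁ / 149 = 0.0962 → ξ₁ = 14.33 kmol/h.
Conversion of B: 2ξ₁ + 1ξ₂ = 0.35 × 149 = 52.15 → ξ₂ = 23.48 kmol/h.
Outlet amounts (n = n₀ + Σ ν·ξ):
  B: 149 − 2(14.33) − 1(23.48) = 96.85
  C: 200.4 − 1(14.33) − 1(23.48) = 162.6
  D: 0 + 1(14.33) = 14.33
  E: 0 + 1(23.48) = 23.48
Total out = 96.85 + 162.6 + 14.33 + 23.48 = 297.2 kmol/h.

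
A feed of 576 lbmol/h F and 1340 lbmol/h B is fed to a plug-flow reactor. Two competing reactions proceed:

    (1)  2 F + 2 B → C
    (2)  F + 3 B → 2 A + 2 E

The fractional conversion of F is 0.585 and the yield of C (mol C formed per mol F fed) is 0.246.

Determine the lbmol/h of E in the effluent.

107 lbmol/h

Yield of C: 1ξ₁ / 576 = 0.246 → ξ₁ = 141.7 lbmol/h.
Conversion of F: 2ξ₁ + 1ξ₂ = 0.585 × 576 = 337 → ξ₂ = 53.57 lbmol/h.
Outlet amounts (n = n₀ + Σ ν·ξ):
  F: 576 − 2(141.7) − 1(53.57) = 239
  B: 1340 − 2(141.7) − 3(53.57) = 895.9
  C: 0 + 1(141.7) = 141.7
  A: 0 + 2(53.57) = 107.1
  E: 0 + 2(53.57) = 107.1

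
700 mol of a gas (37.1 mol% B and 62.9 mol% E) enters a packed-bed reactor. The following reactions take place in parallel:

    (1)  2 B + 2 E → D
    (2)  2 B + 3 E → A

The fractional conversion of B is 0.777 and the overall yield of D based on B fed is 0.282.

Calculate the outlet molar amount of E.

Yield of D: 1ξ₁ / 259.7 = 0.282 → ξ₁ = 73.24 mol.
Conversion of B: 2ξ₁ + 2ξ₂ = 0.777 × 259.7 = 201.8 → ξ₂ = 27.66 mol.
Outlet amounts (n = n₀ + Σ ν·ξ):
  B: 259.7 − 2(73.24) − 2(27.66) = 57.91
  E: 440.3 − 2(73.24) − 3(27.66) = 210.9
  D: 0 + 1(73.24) = 73.24
  A: 0 + 1(27.66) = 27.66

211 mol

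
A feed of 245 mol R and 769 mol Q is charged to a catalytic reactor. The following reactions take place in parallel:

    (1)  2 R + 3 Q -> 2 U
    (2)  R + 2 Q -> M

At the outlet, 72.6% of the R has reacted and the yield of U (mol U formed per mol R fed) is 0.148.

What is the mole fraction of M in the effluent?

0.209

Yield of U: 2ξ₁ / 245 = 0.148 → ξ₁ = 18.13 mol.
Conversion of R: 2ξ₁ + 1ξ₂ = 0.726 × 245 = 177.9 → ξ₂ = 141.6 mol.
Outlet amounts (n = n₀ + Σ ν·ξ):
  R: 245 − 2(18.13) − 1(141.6) = 67.13
  Q: 769 − 3(18.13) − 2(141.6) = 431.4
  U: 0 + 2(18.13) = 36.26
  M: 0 + 1(141.6) = 141.6
Total out = 676.4 mol; y_M = 141.6 / 676.4 = 0.2094.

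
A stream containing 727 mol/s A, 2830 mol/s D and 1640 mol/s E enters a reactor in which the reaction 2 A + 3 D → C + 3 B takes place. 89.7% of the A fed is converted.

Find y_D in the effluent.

0.38

A reacted = 0.897 × 727 = 652.1 mol/s; ν_A = −2, so ξ = 652.1/2 = 326.1 mol/s.
Outlet amounts (n = n₀ + ν ξ):
  A: 727 − 2(326.1) = 74.88
  D: 2830 − 3(326.1) = 1852
  C: 0 + 1(326.1) = 326.1
  B: 0 + 3(326.1) = 978.2
  E: 1640 (inert)
Total out = 4871 mol/s; y_D = 1852 / 4871 = 0.3802.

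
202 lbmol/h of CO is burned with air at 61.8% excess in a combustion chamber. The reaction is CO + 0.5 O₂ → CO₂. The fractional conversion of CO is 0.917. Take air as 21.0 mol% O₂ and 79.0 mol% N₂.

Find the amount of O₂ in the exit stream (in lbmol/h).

70.8 lbmol/h

Stoichiometric O₂ = 0.5 × 202 = 101 lbmol/h; O₂ fed = 101 × 1.618 = 163.4 lbmol/h.
N₂ fed = 163.4 × 79/21 = 614.8 lbmol/h.
Fuel reacted = 0.917 × 202 → ξ = 185.2 lbmol/h.
Outlet (n = n₀ + ν ξ):
  CO: 202 − 1(185.2) = 16.77
  O₂: 163.4 − 0.5(185.2) = 70.8
  N₂: 614.8 (inert)
  CO₂: 0 + 1(185.2) = 185.2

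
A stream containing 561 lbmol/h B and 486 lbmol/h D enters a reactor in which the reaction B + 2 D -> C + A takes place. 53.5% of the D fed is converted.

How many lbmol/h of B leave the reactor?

431 lbmol/h

D reacted = 0.535 × 486 = 260 lbmol/h; ν_D = −2, so ξ = 260/2 = 130 lbmol/h.
Outlet amounts (n = n₀ + ν ξ):
  B: 561 − 1(130) = 431
  D: 486 − 2(130) = 226
  C: 0 + 1(130) = 130
  A: 0 + 1(130) = 130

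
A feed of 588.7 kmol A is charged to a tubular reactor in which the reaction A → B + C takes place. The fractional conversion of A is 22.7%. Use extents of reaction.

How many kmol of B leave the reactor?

134 kmol

A reacted = 0.227 × 588.7 = 133.6 kmol; ν_A = −1, so ξ = 133.6/1 = 133.6 kmol.
Outlet amounts (n = n₀ + ν ξ):
  A: 588.7 − 1(133.6) = 455.1
  B: 0 + 1(133.6) = 133.6
  C: 0 + 1(133.6) = 133.6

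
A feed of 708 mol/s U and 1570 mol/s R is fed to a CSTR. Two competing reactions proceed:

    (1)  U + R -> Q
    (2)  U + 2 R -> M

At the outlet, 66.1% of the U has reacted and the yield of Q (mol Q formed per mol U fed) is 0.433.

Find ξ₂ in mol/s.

ξ₂ = 161 mol/s

Yield of Q: 1ξ₁ / 708 = 0.433 → ξ₁ = 306.6 mol/s.
Conversion of U: 1ξ₁ + 1ξ₂ = 0.661 × 708 = 468 → ξ₂ = 161.4 mol/s.
Outlet amounts (n = n₀ + Σ ν·ξ):
  U: 708 − 1(306.6) − 1(161.4) = 240
  R: 1570 − 1(306.6) − 2(161.4) = 940.6
  Q: 0 + 1(306.6) = 306.6
  M: 0 + 1(161.4) = 161.4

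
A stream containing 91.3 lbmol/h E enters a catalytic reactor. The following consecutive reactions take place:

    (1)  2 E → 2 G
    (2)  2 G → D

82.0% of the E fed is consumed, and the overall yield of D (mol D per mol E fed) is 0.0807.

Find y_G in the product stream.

Conversion of E: E consumed = 2ξ₁ = 0.82 × 91.3 → ξ₁ = 37.43 lbmol/h.
Yield of D: 1ξ₂ / 91.3 = 0.0807 → ξ₂ = 7.368 lbmol/h.
Outlet amounts (n = n₀ + Σ ν·ξ):
  E: 91.3 − 2(37.43) = 16.43
  G: 0 + 2(37.43) − 2(7.368) = 60.13
  D: 0 + 1(7.368) = 7.368
Total out = 83.93 lbmol/h; y_G = 60.13 / 83.93 = 0.7164.

0.716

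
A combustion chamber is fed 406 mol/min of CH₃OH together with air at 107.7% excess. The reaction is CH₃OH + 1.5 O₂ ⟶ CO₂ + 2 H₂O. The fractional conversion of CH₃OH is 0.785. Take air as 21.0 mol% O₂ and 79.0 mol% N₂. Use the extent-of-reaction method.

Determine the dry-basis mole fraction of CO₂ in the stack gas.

Stoichiometric O₂ = 1.5 × 406 = 609 mol/min; O₂ fed = 609 × 2.077 = 1265 mol/min.
N₂ fed = 1265 × 79/21 = 4758 mol/min.
Fuel reacted = 0.785 × 406 → ξ = 318.7 mol/min.
Outlet (n = n₀ + ν ξ):
  CH₃OH: 406 − 1(318.7) = 87.29
  O₂: 1265 − 1.5(318.7) = 786.8
  N₂: 4758 (inert)
  CO₂: 0 + 1(318.7) = 318.7
  H₂O: 0 + 2(318.7) = 637.4
Dry total = 5951 mol/min; y_CO₂ (dry) = 318.7 / 5951 = 0.05355.

0.0536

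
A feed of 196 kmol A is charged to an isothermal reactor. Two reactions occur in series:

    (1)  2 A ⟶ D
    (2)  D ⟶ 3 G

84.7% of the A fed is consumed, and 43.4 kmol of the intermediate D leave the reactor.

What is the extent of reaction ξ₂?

Conversion of A: A consumed = 2ξ₁ = 0.847 × 196 → ξ₁ = 83.01 kmol.
D balance: n_D = 0 + 1ξ₁ − 1ξ₂ = 43.4 → ξ₂ = (1·83.01 − 43.4)/1 = 39.61 kmol.
Outlet amounts (n = n₀ + Σ ν·ξ):
  A: 196 − 2(83.01) = 29.99
  D: 0 + 1(83.01) − 1(39.61) = 43.4
  G: 0 + 3(39.61) = 118.8

ξ₂ = 39.6 kmol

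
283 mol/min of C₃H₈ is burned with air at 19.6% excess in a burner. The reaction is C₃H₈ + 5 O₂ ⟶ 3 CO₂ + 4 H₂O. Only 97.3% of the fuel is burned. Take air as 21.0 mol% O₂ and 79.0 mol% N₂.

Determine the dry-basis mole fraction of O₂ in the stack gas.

0.042

Stoichiometric O₂ = 5 × 283 = 1415 mol/min; O₂ fed = 1415 × 1.196 = 1692 mol/min.
N₂ fed = 1692 × 79/21 = 6366 mol/min.
Fuel reacted = 0.973 × 283 → ξ = 275.4 mol/min.
Outlet (n = n₀ + ν ξ):
  C₃H₈: 283 − 1(275.4) = 7.641
  O₂: 1692 − 5(275.4) = 315.5
  N₂: 6366 (inert)
  CO₂: 0 + 3(275.4) = 826.1
  H₂O: 0 + 4(275.4) = 1101
Dry total = 7516 mol/min; y_O₂ (dry) = 315.5 / 7516 = 0.04198.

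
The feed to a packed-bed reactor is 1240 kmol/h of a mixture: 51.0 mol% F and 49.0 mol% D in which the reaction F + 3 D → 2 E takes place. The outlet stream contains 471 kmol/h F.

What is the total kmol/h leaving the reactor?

917 kmol/h

For F: n = n₀ − 1ξ → 471 = 632.4 − 1ξ, giving ξ = 161.4 kmol/h.
Outlet amounts (n = n₀ + ν ξ):
  F: 632.4 − 1(161.4) = 471
  D: 607.6 − 3(161.4) = 123.4
  E: 0 + 2(161.4) = 322.8
Total out = 471 + 123.4 + 322.8 = 917.2 kmol/h.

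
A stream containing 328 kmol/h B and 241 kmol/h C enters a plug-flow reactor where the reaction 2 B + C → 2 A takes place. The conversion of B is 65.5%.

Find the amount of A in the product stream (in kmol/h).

215 kmol/h

B reacted = 0.655 × 328 = 214.8 kmol/h; ν_B = −2, so ξ = 214.8/2 = 107.4 kmol/h.
Outlet amounts (n = n₀ + ν ξ):
  B: 328 − 2(107.4) = 113.2
  C: 241 − 1(107.4) = 133.6
  A: 0 + 2(107.4) = 214.8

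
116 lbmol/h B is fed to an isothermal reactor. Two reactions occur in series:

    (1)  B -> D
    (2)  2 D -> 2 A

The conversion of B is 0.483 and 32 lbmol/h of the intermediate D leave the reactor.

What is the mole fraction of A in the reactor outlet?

0.207

Conversion of B: B consumed = 1ξ₁ = 0.483 × 116 → ξ₁ = 56.03 lbmol/h.
D balance: n_D = 0 + 1ξ₁ − 2ξ₂ = 32 → ξ₂ = (1·56.03 − 32)/2 = 12.01 lbmol/h.
Outlet amounts (n = n₀ + Σ ν·ξ):
  B: 116 − 1(56.03) = 59.97
  D: 0 + 1(56.03) − 2(12.01) = 32
  A: 0 + 2(12.01) = 24.03
Total out = 116 lbmol/h; y_A = 24.03 / 116 = 0.2071.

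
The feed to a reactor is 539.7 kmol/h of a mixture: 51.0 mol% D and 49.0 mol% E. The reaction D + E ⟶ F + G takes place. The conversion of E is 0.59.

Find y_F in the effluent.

0.289

E reacted = 0.59 × 264.5 = 156 kmol/h; ν_E = −1, so ξ = 156/1 = 156 kmol/h.
Outlet amounts (n = n₀ + ν ξ):
  D: 275.2 − 1(156) = 119.2
  E: 264.5 − 1(156) = 108.4
  F: 0 + 1(156) = 156
  G: 0 + 1(156) = 156
Total out = 539.7 kmol/h; y_F = 156 / 539.7 = 0.2891.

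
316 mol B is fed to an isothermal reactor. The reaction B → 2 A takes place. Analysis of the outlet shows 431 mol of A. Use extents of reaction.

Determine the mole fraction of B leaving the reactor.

For A: n = n₀ + 2ξ → 431 = 0 + 2ξ, giving ξ = 215.5 mol.
Outlet amounts (n = n₀ + ν ξ):
  B: 316 − 1(215.5) = 100.5
  A: 0 + 2(215.5) = 431
Total out = 531.5 mol; y_B = 100.5 / 531.5 = 0.1891.

0.189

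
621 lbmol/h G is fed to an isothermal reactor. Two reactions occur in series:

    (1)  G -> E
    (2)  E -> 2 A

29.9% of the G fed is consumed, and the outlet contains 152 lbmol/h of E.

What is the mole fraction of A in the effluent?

0.103

Conversion of G: G consumed = 1ξ₁ = 0.299 × 621 → ξ₁ = 185.7 lbmol/h.
E balance: n_E = 0 + 1ξ₁ − 1ξ₂ = 152 → ξ₂ = (1·185.7 − 152)/1 = 33.68 lbmol/h.
Outlet amounts (n = n₀ + Σ ν·ξ):
  G: 621 − 1(185.7) = 435.3
  E: 0 + 1(185.7) − 1(33.68) = 152
  A: 0 + 2(33.68) = 67.36
Total out = 654.7 lbmol/h; y_A = 67.36 / 654.7 = 0.1029.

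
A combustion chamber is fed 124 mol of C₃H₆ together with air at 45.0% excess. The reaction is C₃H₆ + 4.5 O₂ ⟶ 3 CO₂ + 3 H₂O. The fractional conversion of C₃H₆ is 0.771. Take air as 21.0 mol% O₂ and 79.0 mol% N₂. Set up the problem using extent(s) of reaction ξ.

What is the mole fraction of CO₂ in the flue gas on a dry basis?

Stoichiometric O₂ = 4.5 × 124 = 558 mol; O₂ fed = 558 × 1.450 = 809.1 mol.
N₂ fed = 809.1 × 79/21 = 3044 mol.
Fuel reacted = 0.771 × 124 → ξ = 95.6 mol.
Outlet (n = n₀ + ν ξ):
  C₃H₆: 124 − 1(95.6) = 28.4
  O₂: 809.1 − 4.5(95.6) = 378.9
  N₂: 3044 (inert)
  CO₂: 0 + 3(95.6) = 286.8
  H₂O: 0 + 3(95.6) = 286.8
Dry total = 3738 mol; y_CO₂ (dry) = 286.8 / 3738 = 0.07673.

0.0767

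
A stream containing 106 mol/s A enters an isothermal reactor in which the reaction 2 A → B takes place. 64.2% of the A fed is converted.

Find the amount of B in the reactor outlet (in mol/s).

34 mol/s

A reacted = 0.642 × 106 = 68.05 mol/s; ν_A = −2, so ξ = 68.05/2 = 34.03 mol/s.
Outlet amounts (n = n₀ + ν ξ):
  A: 106 − 2(34.03) = 37.95
  B: 0 + 1(34.03) = 34.03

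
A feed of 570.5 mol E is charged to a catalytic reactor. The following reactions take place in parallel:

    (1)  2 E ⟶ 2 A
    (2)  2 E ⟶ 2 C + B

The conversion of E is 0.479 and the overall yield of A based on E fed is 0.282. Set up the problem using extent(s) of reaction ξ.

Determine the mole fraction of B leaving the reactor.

0.0897

Yield of A: 2ξ₁ / 570.5 = 0.282 → ξ₁ = 80.44 mol.
Conversion of E: 2ξ₁ + 2ξ₂ = 0.479 × 570.5 = 273.3 → ξ₂ = 56.19 mol.
Outlet amounts (n = n₀ + Σ ν·ξ):
  E: 570.5 − 2(80.44) − 2(56.19) = 297.2
  A: 0 + 2(80.44) = 160.9
  C: 0 + 2(56.19) = 112.4
  B: 0 + 1(56.19) = 56.19
Total out = 626.7 mol; y_B = 56.19 / 626.7 = 0.08967.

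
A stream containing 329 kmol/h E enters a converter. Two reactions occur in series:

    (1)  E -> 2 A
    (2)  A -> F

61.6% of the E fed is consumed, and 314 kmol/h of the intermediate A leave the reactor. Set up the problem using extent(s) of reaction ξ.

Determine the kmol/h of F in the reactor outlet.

Conversion of E: E consumed = 1ξ₁ = 0.616 × 329 → ξ₁ = 202.7 kmol/h.
A balance: n_A = 0 + 2ξ₁ − 1ξ₂ = 314 → ξ₂ = (2·202.7 − 314)/1 = 91.33 kmol/h.
Outlet amounts (n = n₀ + Σ ν·ξ):
  E: 329 − 1(202.7) = 126.3
  A: 0 + 2(202.7) − 1(91.33) = 314
  F: 0 + 1(91.33) = 91.33

91.3 kmol/h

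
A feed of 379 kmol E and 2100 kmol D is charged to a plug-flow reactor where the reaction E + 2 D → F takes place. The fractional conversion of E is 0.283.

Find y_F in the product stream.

E reacted = 0.283 × 379 = 107.3 kmol; ν_E = −1, so ξ = 107.3/1 = 107.3 kmol.
Outlet amounts (n = n₀ + ν ξ):
  E: 379 − 1(107.3) = 271.7
  D: 2100 − 2(107.3) = 1885
  F: 0 + 1(107.3) = 107.3
Total out = 2264 kmol; y_F = 107.3 / 2264 = 0.04736.

0.0474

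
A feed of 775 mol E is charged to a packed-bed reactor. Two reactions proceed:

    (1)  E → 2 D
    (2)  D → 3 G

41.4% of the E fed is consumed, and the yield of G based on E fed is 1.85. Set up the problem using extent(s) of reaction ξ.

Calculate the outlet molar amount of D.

Conversion of E: E consumed = 1ξ₁ = 0.414 × 775 → ξ₁ = 320.8 mol.
Yield of G: 3ξ₂ / 775 = 1.85 → ξ₂ = 477.9 mol.
Outlet amounts (n = n₀ + Σ ν·ξ):
  E: 775 − 1(320.8) = 454.2
  D: 0 + 2(320.8) − 1(477.9) = 163.8
  G: 0 + 3(477.9) = 1434

164 mol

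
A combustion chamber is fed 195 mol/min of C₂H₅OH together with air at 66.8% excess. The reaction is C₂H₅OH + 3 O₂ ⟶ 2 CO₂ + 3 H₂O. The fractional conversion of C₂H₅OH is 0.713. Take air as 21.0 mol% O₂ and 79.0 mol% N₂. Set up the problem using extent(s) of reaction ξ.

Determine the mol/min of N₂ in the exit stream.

Stoichiometric O₂ = 3 × 195 = 585 mol/min; O₂ fed = 585 × 1.668 = 975.8 mol/min.
N₂ fed = 975.8 × 79/21 = 3671 mol/min.
Fuel reacted = 0.713 × 195 → ξ = 139 mol/min.
Outlet (n = n₀ + ν ξ):
  C₂H₅OH: 195 − 1(139) = 55.97
  O₂: 975.8 − 3(139) = 558.7
  N₂: 3671 (inert)
  CO₂: 0 + 2(139) = 278.1
  H₂O: 0 + 3(139) = 417.1

3670 mol/min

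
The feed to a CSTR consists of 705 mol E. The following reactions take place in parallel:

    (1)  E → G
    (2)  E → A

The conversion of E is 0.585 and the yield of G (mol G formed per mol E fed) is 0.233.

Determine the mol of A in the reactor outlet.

248 mol

Yield of G: 1ξ₁ / 705 = 0.233 → ξ₁ = 164.3 mol.
Conversion of E: 1ξ₁ + 1ξ₂ = 0.585 × 705 = 412.4 → ξ₂ = 248.2 mol.
Outlet amounts (n = n₀ + Σ ν·ξ):
  E: 705 − 1(164.3) − 1(248.2) = 292.6
  G: 0 + 1(164.3) = 164.3
  A: 0 + 1(248.2) = 248.2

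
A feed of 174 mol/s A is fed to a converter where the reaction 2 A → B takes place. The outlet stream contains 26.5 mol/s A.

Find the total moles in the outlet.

For A: n = n₀ − 2ξ → 26.5 = 174 − 2ξ, giving ξ = 73.75 mol/s.
Outlet amounts (n = n₀ + ν ξ):
  A: 174 − 2(73.75) = 26.5
  B: 0 + 1(73.75) = 73.75
Total out = 26.5 + 73.75 = 100.2 mol/s.

100 mol/s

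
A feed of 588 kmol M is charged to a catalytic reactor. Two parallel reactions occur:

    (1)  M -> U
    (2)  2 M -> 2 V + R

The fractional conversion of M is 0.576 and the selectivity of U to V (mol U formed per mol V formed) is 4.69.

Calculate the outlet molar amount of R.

29.8 kmol

Conversion of M: M consumed = 0.576 × 588 = 338.7 kmol = 1ξ₁ + 2ξ₂.
Selectivity: 1ξ₁ / (2ξ₂) = 4.69 → ξ₁ = 9.38 ξ₂.
Substitute: (1·9.38 + 2) ξ₂ = 338.7 → ξ₂ = 29.76 kmol, ξ₁ = 279.2 kmol.
Outlet amounts (n = n₀ + Σ ν·ξ):
  M: 588 − 1(279.2) − 2(29.76) = 249.3
  U: 0 + 1(279.2) = 279.2
  V: 0 + 2(29.76) = 59.52
  R: 0 + 1(29.76) = 29.76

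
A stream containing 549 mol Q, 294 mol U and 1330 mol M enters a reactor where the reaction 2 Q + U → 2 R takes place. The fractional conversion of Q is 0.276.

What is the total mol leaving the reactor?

Q reacted = 0.276 × 549 = 151.5 mol; ν_Q = −2, so ξ = 151.5/2 = 75.76 mol.
Outlet amounts (n = n₀ + ν ξ):
  Q: 549 − 2(75.76) = 397.5
  U: 294 − 1(75.76) = 218.2
  R: 0 + 2(75.76) = 151.5
  M: 1330 (inert)
Total out = 397.5 + 218.2 + 151.5 + 1330 = 2097 mol.

2100 mol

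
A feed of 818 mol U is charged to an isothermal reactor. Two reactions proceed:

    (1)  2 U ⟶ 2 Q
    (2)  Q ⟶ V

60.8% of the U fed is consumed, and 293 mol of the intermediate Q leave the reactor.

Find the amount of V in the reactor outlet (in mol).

Conversion of U: U consumed = 2ξ₁ = 0.608 × 818 → ξ₁ = 248.7 mol.
Q balance: n_Q = 0 + 2ξ₁ − 1ξ₂ = 293 → ξ₂ = (2·248.7 − 293)/1 = 204.3 mol.
Outlet amounts (n = n₀ + Σ ν·ξ):
  U: 818 − 2(248.7) = 320.7
  Q: 0 + 2(248.7) − 1(204.3) = 293
  V: 0 + 1(204.3) = 204.3

204 mol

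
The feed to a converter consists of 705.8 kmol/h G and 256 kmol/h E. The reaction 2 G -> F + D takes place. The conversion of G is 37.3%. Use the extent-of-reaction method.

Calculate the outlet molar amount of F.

132 kmol/h

G reacted = 0.373 × 705.8 = 263.3 kmol/h; ν_G = −2, so ξ = 263.3/2 = 131.6 kmol/h.
Outlet amounts (n = n₀ + ν ξ):
  G: 705.8 − 2(131.6) = 442.5
  F: 0 + 1(131.6) = 131.6
  D: 0 + 1(131.6) = 131.6
  E: 256 (inert)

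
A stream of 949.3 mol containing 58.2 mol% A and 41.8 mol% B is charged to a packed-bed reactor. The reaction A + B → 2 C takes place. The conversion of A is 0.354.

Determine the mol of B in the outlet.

A reacted = 0.354 × 552.5 = 195.6 mol; ν_A = −1, so ξ = 195.6/1 = 195.6 mol.
Outlet amounts (n = n₀ + ν ξ):
  A: 552.5 − 1(195.6) = 356.9
  B: 396.8 − 1(195.6) = 201.2
  C: 0 + 2(195.6) = 391.2

201 mol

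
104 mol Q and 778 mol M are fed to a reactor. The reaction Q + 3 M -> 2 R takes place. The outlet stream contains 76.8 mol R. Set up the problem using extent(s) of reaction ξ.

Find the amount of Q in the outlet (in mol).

65.6 mol

For R: n = n₀ + 2ξ → 76.8 = 0 + 2ξ, giving ξ = 38.4 mol.
Outlet amounts (n = n₀ + ν ξ):
  Q: 104 − 1(38.4) = 65.6
  M: 778 − 3(38.4) = 662.8
  R: 0 + 2(38.4) = 76.8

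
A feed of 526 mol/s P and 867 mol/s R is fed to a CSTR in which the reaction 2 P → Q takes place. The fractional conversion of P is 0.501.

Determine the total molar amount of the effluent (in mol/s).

P reacted = 0.501 × 526 = 263.5 mol/s; ν_P = −2, so ξ = 263.5/2 = 131.8 mol/s.
Outlet amounts (n = n₀ + ν ξ):
  P: 526 − 2(131.8) = 262.5
  Q: 0 + 1(131.8) = 131.8
  R: 867 (inert)
Total out = 262.5 + 131.8 + 867 = 1261 mol/s.

1260 mol/s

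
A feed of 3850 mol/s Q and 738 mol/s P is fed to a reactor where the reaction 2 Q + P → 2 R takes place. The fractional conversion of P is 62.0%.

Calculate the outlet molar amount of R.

P reacted = 0.62 × 738 = 457.6 mol/s; ν_P = −1, so ξ = 457.6/1 = 457.6 mol/s.
Outlet amounts (n = n₀ + ν ξ):
  Q: 3850 − 2(457.6) = 2935
  P: 738 − 1(457.6) = 280.4
  R: 0 + 2(457.6) = 915.1

915 mol/s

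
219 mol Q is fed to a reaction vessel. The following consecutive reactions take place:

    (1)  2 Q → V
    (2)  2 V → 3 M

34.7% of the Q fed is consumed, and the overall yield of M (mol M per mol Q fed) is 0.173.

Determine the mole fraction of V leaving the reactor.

0.0658

Conversion of Q: Q consumed = 2ξ₁ = 0.347 × 219 → ξ₁ = 38 mol.
Yield of M: 3ξ₂ / 219 = 0.173 → ξ₂ = 12.63 mol.
Outlet amounts (n = n₀ + Σ ν·ξ):
  Q: 219 − 2(38) = 143
  V: 0 + 1(38) − 2(12.63) = 12.74
  M: 0 + 3(12.63) = 37.89
Total out = 193.6 mol; y_V = 12.74 / 193.6 = 0.06579.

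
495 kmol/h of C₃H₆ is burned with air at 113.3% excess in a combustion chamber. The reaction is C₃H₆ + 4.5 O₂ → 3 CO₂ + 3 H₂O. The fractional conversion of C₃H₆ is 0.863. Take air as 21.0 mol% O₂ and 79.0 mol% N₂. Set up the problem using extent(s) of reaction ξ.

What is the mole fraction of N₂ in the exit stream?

0.766

Stoichiometric O₂ = 4.5 × 495 = 2228 kmol/h; O₂ fed = 2228 × 2.133 = 4751 kmol/h.
N₂ fed = 4751 × 79/21 = 17870 kmol/h.
Fuel reacted = 0.863 × 495 → ξ = 427.2 kmol/h.
Outlet (n = n₀ + ν ξ):
  C₃H₆: 495 − 1(427.2) = 67.81
  O₂: 4751 − 4.5(427.2) = 2829
  N₂: 17870 (inert)
  CO₂: 0 + 3(427.2) = 1282
  H₂O: 0 + 3(427.2) = 1282
Total out = 23330 kmol/h; y_N₂ = 17870 / 23330 = 0.766.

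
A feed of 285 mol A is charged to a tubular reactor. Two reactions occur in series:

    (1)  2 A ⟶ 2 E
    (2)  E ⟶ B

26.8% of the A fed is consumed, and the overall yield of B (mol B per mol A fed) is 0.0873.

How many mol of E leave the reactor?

51.5 mol

Conversion of A: A consumed = 2ξ₁ = 0.268 × 285 → ξ₁ = 38.19 mol.
Yield of B: 1ξ₂ / 285 = 0.0873 → ξ₂ = 24.88 mol.
Outlet amounts (n = n₀ + Σ ν·ξ):
  A: 285 − 2(38.19) = 208.6
  E: 0 + 2(38.19) − 1(24.88) = 51.5
  B: 0 + 1(24.88) = 24.88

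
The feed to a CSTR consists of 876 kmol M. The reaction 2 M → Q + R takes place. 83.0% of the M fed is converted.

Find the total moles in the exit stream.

876 kmol

M reacted = 0.83 × 876 = 727.1 kmol; ν_M = −2, so ξ = 727.1/2 = 363.5 kmol.
Outlet amounts (n = n₀ + ν ξ):
  M: 876 − 2(363.5) = 148.9
  Q: 0 + 1(363.5) = 363.5
  R: 0 + 1(363.5) = 363.5
Total out = 148.9 + 363.5 + 363.5 = 876 kmol.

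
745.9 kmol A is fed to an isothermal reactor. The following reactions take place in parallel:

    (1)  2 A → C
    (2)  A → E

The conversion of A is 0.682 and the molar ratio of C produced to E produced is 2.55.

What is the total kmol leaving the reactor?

533 kmol

Conversion of A: A consumed = 0.682 × 745.9 = 508.7 kmol = 2ξ₁ + 1ξ₂.
Selectivity: 1ξ₁ / (1ξ₂) = 2.55 → ξ₁ = 2.55 ξ₂.
Substitute: (2·2.55 + 1) ξ₂ = 508.7 → ξ₂ = 83.39 kmol, ξ₁ = 212.7 kmol.
Outlet amounts (n = n₀ + Σ ν·ξ):
  A: 745.9 − 2(212.7) − 1(83.39) = 237.2
  C: 0 + 1(212.7) = 212.7
  E: 0 + 1(83.39) = 83.39
Total out = 237.2 + 212.7 + 83.39 = 533.2 kmol.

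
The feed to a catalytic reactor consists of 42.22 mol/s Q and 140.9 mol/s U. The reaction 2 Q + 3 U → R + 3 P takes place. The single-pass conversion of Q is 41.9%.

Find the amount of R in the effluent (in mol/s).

Q reacted = 0.419 × 42.22 = 17.69 mol/s; ν_Q = −2, so ξ = 17.69/2 = 8.845 mol/s.
Outlet amounts (n = n₀ + ν ξ):
  Q: 42.22 − 2(8.845) = 24.53
  U: 140.9 − 3(8.845) = 114.4
  R: 0 + 1(8.845) = 8.845
  P: 0 + 3(8.845) = 26.54

8.85 mol/s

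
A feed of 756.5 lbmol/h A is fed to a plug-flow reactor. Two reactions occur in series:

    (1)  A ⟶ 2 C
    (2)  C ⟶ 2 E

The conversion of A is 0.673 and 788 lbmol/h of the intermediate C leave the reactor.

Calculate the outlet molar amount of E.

460 lbmol/h

Conversion of A: A consumed = 1ξ₁ = 0.673 × 756.5 → ξ₁ = 509.1 lbmol/h.
C balance: n_C = 0 + 2ξ₁ − 1ξ₂ = 788 → ξ₂ = (2·509.1 − 788)/1 = 230.2 lbmol/h.
Outlet amounts (n = n₀ + Σ ν·ξ):
  A: 756.5 − 1(509.1) = 247.4
  C: 0 + 2(509.1) − 1(230.2) = 788
  E: 0 + 2(230.2) = 460.5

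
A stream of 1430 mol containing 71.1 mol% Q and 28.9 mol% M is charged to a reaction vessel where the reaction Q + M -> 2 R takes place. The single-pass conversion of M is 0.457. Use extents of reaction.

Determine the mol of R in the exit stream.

M reacted = 0.457 × 413.3 = 188.9 mol; ν_M = −1, so ξ = 188.9/1 = 188.9 mol.
Outlet amounts (n = n₀ + ν ξ):
  Q: 1017 − 1(188.9) = 827.9
  M: 413.3 − 1(188.9) = 224.4
  R: 0 + 2(188.9) = 377.7

378 mol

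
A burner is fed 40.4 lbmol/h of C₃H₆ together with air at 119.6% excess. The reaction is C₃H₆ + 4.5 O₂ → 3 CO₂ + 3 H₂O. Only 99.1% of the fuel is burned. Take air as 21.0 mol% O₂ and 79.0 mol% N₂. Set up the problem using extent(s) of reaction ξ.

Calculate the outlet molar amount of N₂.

1500 lbmol/h

Stoichiometric O₂ = 4.5 × 40.4 = 181.8 lbmol/h; O₂ fed = 181.8 × 2.196 = 399.2 lbmol/h.
N₂ fed = 399.2 × 79/21 = 1502 lbmol/h.
Fuel reacted = 0.991 × 40.4 → ξ = 40.04 lbmol/h.
Outlet (n = n₀ + ν ξ):
  C₃H₆: 40.4 − 1(40.04) = 0.3636
  O₂: 399.2 − 4.5(40.04) = 219.1
  N₂: 1502 (inert)
  CO₂: 0 + 3(40.04) = 120.1
  H₂O: 0 + 3(40.04) = 120.1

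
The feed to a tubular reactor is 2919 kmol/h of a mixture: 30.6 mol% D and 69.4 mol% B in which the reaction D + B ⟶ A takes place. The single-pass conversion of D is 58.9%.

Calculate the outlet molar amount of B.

D reacted = 0.589 × 893.2 = 526.1 kmol/h; ν_D = −1, so ξ = 526.1/1 = 526.1 kmol/h.
Outlet amounts (n = n₀ + ν ξ):
  D: 893.2 − 1(526.1) = 367.1
  B: 2026 − 1(526.1) = 1500
  A: 0 + 1(526.1) = 526.1

1500 kmol/h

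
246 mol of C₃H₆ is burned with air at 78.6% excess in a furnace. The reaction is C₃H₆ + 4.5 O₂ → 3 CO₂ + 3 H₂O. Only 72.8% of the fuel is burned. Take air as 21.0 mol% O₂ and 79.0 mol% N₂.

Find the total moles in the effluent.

9750 mol

Stoichiometric O₂ = 4.5 × 246 = 1107 mol; O₂ fed = 1107 × 1.786 = 1977 mol.
N₂ fed = 1977 × 79/21 = 7438 mol.
Fuel reacted = 0.728 × 246 → ξ = 179.1 mol.
Outlet (n = n₀ + ν ξ):
  C₃H₆: 246 − 1(179.1) = 66.91
  O₂: 1977 − 4.5(179.1) = 1171
  N₂: 7438 (inert)
  CO₂: 0 + 3(179.1) = 537.3
  H₂O: 0 + 3(179.1) = 537.3
Total out = 66.91 + 1171 + 7438 + 537.3 + 537.3 = 9750 mol.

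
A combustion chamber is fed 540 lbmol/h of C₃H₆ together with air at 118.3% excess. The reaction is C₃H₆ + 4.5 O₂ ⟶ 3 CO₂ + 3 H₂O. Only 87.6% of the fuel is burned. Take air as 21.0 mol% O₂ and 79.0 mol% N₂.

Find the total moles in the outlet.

Stoichiometric O₂ = 4.5 × 540 = 2430 lbmol/h; O₂ fed = 2430 × 2.183 = 5305 lbmol/h.
N₂ fed = 5305 × 79/21 = 19960 lbmol/h.
Fuel reacted = 0.876 × 540 → ξ = 473 lbmol/h.
Outlet (n = n₀ + ν ξ):
  C₃H₆: 540 − 1(473) = 66.96
  O₂: 5305 − 4.5(473) = 3176
  N₂: 19960 (inert)
  CO₂: 0 + 3(473) = 1419
  H₂O: 0 + 3(473) = 1419
Total out = 66.96 + 3176 + 19960 + 1419 + 1419 = 26040 lbmol/h.

26000 lbmol/h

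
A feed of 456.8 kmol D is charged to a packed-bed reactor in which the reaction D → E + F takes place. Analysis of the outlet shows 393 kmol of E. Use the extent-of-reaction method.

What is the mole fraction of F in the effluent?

0.462

For E: n = n₀ + 1ξ → 393 = 0 + 1ξ, giving ξ = 393 kmol.
Outlet amounts (n = n₀ + ν ξ):
  D: 456.8 − 1(393) = 63.8
  E: 0 + 1(393) = 393
  F: 0 + 1(393) = 393
Total out = 849.8 kmol; y_F = 393 / 849.8 = 0.4625.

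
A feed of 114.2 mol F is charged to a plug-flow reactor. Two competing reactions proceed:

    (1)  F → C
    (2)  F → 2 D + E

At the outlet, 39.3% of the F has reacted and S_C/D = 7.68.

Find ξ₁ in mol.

Conversion of F: F consumed = 0.393 × 114.2 = 44.88 mol = 1ξ₁ + 1ξ₂.
Selectivity: 1ξ₁ / (2ξ₂) = 7.68 → ξ₁ = 15.36 ξ₂.
Substitute: (1·15.36 + 1) ξ₂ = 44.88 → ξ₂ = 2.743 mol, ξ₁ = 42.14 mol.
Outlet amounts (n = n₀ + Σ ν·ξ):
  F: 114.2 − 1(42.14) − 1(2.743) = 69.32
  C: 0 + 1(42.14) = 42.14
  D: 0 + 2(2.743) = 5.487
  E: 0 + 1(2.743) = 2.743

ξ₁ = 42.1 mol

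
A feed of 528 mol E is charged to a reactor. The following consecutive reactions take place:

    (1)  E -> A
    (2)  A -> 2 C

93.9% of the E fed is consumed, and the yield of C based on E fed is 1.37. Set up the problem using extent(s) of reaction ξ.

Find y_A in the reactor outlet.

Conversion of E: E consumed = 1ξ₁ = 0.939 × 528 → ξ₁ = 495.8 mol.
Yield of C: 2ξ₂ / 528 = 1.37 → ξ₂ = 361.7 mol.
Outlet amounts (n = n₀ + Σ ν·ξ):
  E: 528 − 1(495.8) = 32.21
  A: 0 + 1(495.8) − 1(361.7) = 134.1
  C: 0 + 2(361.7) = 723.4
Total out = 889.7 mol; y_A = 134.1 / 889.7 = 0.1507.

0.151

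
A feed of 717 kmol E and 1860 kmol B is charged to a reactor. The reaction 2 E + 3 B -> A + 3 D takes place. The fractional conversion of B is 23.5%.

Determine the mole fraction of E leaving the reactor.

B reacted = 0.235 × 1860 = 437.1 kmol; ν_B = −3, so ξ = 437.1/3 = 145.7 kmol.
Outlet amounts (n = n₀ + ν ξ):
  E: 717 − 2(145.7) = 425.6
  B: 1860 − 3(145.7) = 1423
  A: 0 + 1(145.7) = 145.7
  D: 0 + 3(145.7) = 437.1
Total out = 2431 kmol; y_E = 425.6 / 2431 = 0.1751.

0.175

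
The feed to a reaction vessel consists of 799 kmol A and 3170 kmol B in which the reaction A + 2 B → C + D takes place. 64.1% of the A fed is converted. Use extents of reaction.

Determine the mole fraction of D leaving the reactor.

0.148

A reacted = 0.641 × 799 = 512.2 kmol; ν_A = −1, so ξ = 512.2/1 = 512.2 kmol.
Outlet amounts (n = n₀ + ν ξ):
  A: 799 − 1(512.2) = 286.8
  B: 3170 − 2(512.2) = 2146
  C: 0 + 1(512.2) = 512.2
  D: 0 + 1(512.2) = 512.2
Total out = 3457 kmol; y_D = 512.2 / 3457 = 0.1482.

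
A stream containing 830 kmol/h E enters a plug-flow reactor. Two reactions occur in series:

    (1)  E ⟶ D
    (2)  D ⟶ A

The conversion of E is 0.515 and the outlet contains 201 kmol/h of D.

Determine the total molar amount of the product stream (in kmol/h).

830 kmol/h

Conversion of E: E consumed = 1ξ₁ = 0.515 × 830 → ξ₁ = 427.4 kmol/h.
D balance: n_D = 0 + 1ξ₁ − 1ξ₂ = 201 → ξ₂ = (1·427.4 − 201)/1 = 226.4 kmol/h.
Outlet amounts (n = n₀ + Σ ν·ξ):
  E: 830 − 1(427.4) = 402.6
  D: 0 + 1(427.4) − 1(226.4) = 201
  A: 0 + 1(226.4) = 226.4
Total out = 402.6 + 201 + 226.4 = 830 kmol/h.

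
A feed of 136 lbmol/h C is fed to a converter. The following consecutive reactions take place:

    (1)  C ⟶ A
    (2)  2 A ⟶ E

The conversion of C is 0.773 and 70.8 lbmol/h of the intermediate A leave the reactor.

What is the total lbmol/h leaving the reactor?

Conversion of C: C consumed = 1ξ₁ = 0.773 × 136 → ξ₁ = 105.1 lbmol/h.
A balance: n_A = 0 + 1ξ₁ − 2ξ₂ = 70.8 → ξ₂ = (1·105.1 − 70.8)/2 = 17.16 lbmol/h.
Outlet amounts (n = n₀ + Σ ν·ξ):
  C: 136 − 1(105.1) = 30.87
  A: 0 + 1(105.1) − 2(17.16) = 70.8
  E: 0 + 1(17.16) = 17.16
Total out = 30.87 + 70.8 + 17.16 = 118.8 lbmol/h.

119 lbmol/h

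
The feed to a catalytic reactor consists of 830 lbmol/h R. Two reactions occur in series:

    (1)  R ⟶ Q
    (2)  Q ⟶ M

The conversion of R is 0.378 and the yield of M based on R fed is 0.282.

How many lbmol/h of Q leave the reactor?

79.7 lbmol/h

Conversion of R: R consumed = 1ξ₁ = 0.378 × 830 → ξ₁ = 313.7 lbmol/h.
Yield of M: 1ξ₂ / 830 = 0.282 → ξ₂ = 234.1 lbmol/h.
Outlet amounts (n = n₀ + Σ ν·ξ):
  R: 830 − 1(313.7) = 516.3
  Q: 0 + 1(313.7) − 1(234.1) = 79.68
  M: 0 + 1(234.1) = 234.1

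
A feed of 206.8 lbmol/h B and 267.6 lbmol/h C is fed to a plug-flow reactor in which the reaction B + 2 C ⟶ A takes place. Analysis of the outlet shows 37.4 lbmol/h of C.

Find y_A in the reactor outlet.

0.471

For C: n = n₀ − 2ξ → 37.4 = 267.6 − 2ξ, giving ξ = 115.1 lbmol/h.
Outlet amounts (n = n₀ + ν ξ):
  B: 206.8 − 1(115.1) = 91.7
  C: 267.6 − 2(115.1) = 37.4
  A: 0 + 1(115.1) = 115.1
Total out = 244.2 lbmol/h; y_A = 115.1 / 244.2 = 0.4713.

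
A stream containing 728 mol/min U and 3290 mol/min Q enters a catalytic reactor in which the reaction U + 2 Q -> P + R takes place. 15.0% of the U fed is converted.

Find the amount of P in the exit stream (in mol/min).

U reacted = 0.15 × 728 = 109.2 mol/min; ν_U = −1, so ξ = 109.2/1 = 109.2 mol/min.
Outlet amounts (n = n₀ + ν ξ):
  U: 728 − 1(109.2) = 618.8
  Q: 3290 − 2(109.2) = 3072
  P: 0 + 1(109.2) = 109.2
  R: 0 + 1(109.2) = 109.2

109 mol/min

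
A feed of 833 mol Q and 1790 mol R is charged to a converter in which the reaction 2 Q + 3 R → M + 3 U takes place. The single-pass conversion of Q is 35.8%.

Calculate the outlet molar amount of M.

Q reacted = 0.358 × 833 = 298.2 mol; ν_Q = −2, so ξ = 298.2/2 = 149.1 mol.
Outlet amounts (n = n₀ + ν ξ):
  Q: 833 − 2(149.1) = 534.8
  R: 1790 − 3(149.1) = 1343
  M: 0 + 1(149.1) = 149.1
  U: 0 + 3(149.1) = 447.3

149 mol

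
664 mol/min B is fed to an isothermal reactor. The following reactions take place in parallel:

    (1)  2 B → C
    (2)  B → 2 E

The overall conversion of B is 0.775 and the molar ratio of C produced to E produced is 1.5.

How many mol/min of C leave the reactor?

221 mol/min

Conversion of B: B consumed = 0.775 × 664 = 514.6 mol/min = 2ξ₁ + 1ξ₂.
Selectivity: 1ξ₁ / (2ξ₂) = 1.5 → ξ₁ = 3 ξ₂.
Substitute: (2·3 + 1) ξ₂ = 514.6 → ξ₂ = 73.51 mol/min, ξ₁ = 220.5 mol/min.
Outlet amounts (n = n₀ + Σ ν·ξ):
  B: 664 − 2(220.5) − 1(73.51) = 149.4
  C: 0 + 1(220.5) = 220.5
  E: 0 + 2(73.51) = 147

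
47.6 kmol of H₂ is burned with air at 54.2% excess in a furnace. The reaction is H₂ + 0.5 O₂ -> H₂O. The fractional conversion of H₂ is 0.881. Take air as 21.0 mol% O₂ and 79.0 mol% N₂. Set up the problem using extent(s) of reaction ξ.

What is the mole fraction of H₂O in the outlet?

Stoichiometric O₂ = 0.5 × 47.6 = 23.8 kmol; O₂ fed = 23.8 × 1.542 = 36.7 kmol.
N₂ fed = 36.7 × 79/21 = 138.1 kmol.
Fuel reacted = 0.881 × 47.6 → ξ = 41.94 kmol.
Outlet (n = n₀ + ν ξ):
  H₂: 47.6 − 1(41.94) = 5.664
  O₂: 36.7 − 0.5(41.94) = 15.73
  N₂: 138.1 (inert)
  H₂O: 0 + 1(41.94) = 41.94
Total out = 201.4 kmol; y_H₂O = 41.94 / 201.4 = 0.2082.

0.208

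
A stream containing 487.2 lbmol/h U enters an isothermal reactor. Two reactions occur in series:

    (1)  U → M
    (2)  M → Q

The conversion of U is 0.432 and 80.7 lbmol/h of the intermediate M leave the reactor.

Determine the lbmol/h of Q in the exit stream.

Conversion of U: U consumed = 1ξ₁ = 0.432 × 487.2 → ξ₁ = 210.5 lbmol/h.
M balance: n_M = 0 + 1ξ₁ − 1ξ₂ = 80.7 → ξ₂ = (1·210.5 − 80.7)/1 = 129.8 lbmol/h.
Outlet amounts (n = n₀ + Σ ν·ξ):
  U: 487.2 − 1(210.5) = 276.7
  M: 0 + 1(210.5) − 1(129.8) = 80.7
  Q: 0 + 1(129.8) = 129.8

130 lbmol/h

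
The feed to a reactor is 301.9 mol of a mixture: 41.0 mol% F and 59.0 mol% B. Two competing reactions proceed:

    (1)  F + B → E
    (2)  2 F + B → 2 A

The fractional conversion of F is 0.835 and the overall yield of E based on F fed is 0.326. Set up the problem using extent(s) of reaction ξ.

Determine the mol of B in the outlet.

106 mol

Yield of E: 1ξ₁ / 123.8 = 0.326 → ξ₁ = 40.35 mol.
Conversion of F: 1ξ₁ + 2ξ₂ = 0.835 × 123.8 = 103.4 → ξ₂ = 31.5 mol.
Outlet amounts (n = n₀ + Σ ν·ξ):
  F: 123.8 − 1(40.35) − 2(31.5) = 20.42
  B: 178.1 − 1(40.35) − 1(31.5) = 106.3
  E: 0 + 1(40.35) = 40.35
  A: 0 + 2(31.5) = 63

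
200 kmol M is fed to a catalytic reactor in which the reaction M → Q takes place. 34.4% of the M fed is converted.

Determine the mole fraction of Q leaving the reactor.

M reacted = 0.344 × 200 = 68.8 kmol; ν_M = −1, so ξ = 68.8/1 = 68.8 kmol.
Outlet amounts (n = n₀ + ν ξ):
  M: 200 − 1(68.8) = 131.2
  Q: 0 + 1(68.8) = 68.8
Total out = 200 kmol; y_Q = 68.8 / 200 = 0.344.

0.344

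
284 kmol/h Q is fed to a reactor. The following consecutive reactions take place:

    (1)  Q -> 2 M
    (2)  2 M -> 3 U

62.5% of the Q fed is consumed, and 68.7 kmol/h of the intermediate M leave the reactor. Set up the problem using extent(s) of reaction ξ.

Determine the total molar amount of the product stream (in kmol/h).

Conversion of Q: Q consumed = 1ξ₁ = 0.625 × 284 → ξ₁ = 177.5 kmol/h.
M balance: n_M = 0 + 2ξ₁ − 2ξ₂ = 68.7 → ξ₂ = (2·177.5 − 68.7)/2 = 143.2 kmol/h.
Outlet amounts (n = n₀ + Σ ν·ξ):
  Q: 284 − 1(177.5) = 106.5
  M: 0 + 2(177.5) − 2(143.2) = 68.7
  U: 0 + 3(143.2) = 429.5
Total out = 106.5 + 68.7 + 429.5 = 604.7 kmol/h.

605 kmol/h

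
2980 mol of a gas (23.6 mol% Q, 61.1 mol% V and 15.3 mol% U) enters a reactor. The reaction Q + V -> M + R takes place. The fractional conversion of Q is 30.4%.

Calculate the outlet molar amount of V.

1610 mol

Q reacted = 0.304 × 703.3 = 213.8 mol; ν_Q = −1, so ξ = 213.8/1 = 213.8 mol.
Outlet amounts (n = n₀ + ν ξ):
  Q: 703.3 − 1(213.8) = 489.5
  V: 1821 − 1(213.8) = 1607
  M: 0 + 1(213.8) = 213.8
  R: 0 + 1(213.8) = 213.8
  U: 455.9 (inert)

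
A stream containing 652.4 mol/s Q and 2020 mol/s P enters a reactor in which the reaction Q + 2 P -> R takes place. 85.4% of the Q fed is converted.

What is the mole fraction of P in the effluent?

0.581

Q reacted = 0.854 × 652.4 = 557.1 mol/s; ν_Q = −1, so ξ = 557.1/1 = 557.1 mol/s.
Outlet amounts (n = n₀ + ν ξ):
  Q: 652.4 − 1(557.1) = 95.25
  P: 2020 − 2(557.1) = 905.7
  R: 0 + 1(557.1) = 557.1
Total out = 1558 mol/s; y_P = 905.7 / 1558 = 0.5813.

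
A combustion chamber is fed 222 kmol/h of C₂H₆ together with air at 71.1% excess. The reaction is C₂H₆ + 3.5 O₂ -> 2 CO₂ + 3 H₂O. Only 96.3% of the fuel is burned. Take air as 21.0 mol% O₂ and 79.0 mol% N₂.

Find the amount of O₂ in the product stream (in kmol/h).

581 kmol/h

Stoichiometric O₂ = 3.5 × 222 = 777 kmol/h; O₂ fed = 777 × 1.711 = 1329 kmol/h.
N₂ fed = 1329 × 79/21 = 5001 kmol/h.
Fuel reacted = 0.963 × 222 → ξ = 213.8 kmol/h.
Outlet (n = n₀ + ν ξ):
  C₂H₆: 222 − 1(213.8) = 8.214
  O₂: 1329 − 3.5(213.8) = 581.2
  N₂: 5001 (inert)
  CO₂: 0 + 2(213.8) = 427.6
  H₂O: 0 + 3(213.8) = 641.4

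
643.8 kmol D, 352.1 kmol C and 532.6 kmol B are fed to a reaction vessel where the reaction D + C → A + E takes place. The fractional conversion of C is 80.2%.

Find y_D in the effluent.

C reacted = 0.802 × 352.1 = 282.4 kmol; ν_C = −1, so ξ = 282.4/1 = 282.4 kmol.
Outlet amounts (n = n₀ + ν ξ):
  D: 643.8 − 1(282.4) = 361.4
  C: 352.1 − 1(282.4) = 69.72
  A: 0 + 1(282.4) = 282.4
  E: 0 + 1(282.4) = 282.4
  B: 532.6 (inert)
Total out = 1528 kmol; y_D = 361.4 / 1528 = 0.2365.

0.236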